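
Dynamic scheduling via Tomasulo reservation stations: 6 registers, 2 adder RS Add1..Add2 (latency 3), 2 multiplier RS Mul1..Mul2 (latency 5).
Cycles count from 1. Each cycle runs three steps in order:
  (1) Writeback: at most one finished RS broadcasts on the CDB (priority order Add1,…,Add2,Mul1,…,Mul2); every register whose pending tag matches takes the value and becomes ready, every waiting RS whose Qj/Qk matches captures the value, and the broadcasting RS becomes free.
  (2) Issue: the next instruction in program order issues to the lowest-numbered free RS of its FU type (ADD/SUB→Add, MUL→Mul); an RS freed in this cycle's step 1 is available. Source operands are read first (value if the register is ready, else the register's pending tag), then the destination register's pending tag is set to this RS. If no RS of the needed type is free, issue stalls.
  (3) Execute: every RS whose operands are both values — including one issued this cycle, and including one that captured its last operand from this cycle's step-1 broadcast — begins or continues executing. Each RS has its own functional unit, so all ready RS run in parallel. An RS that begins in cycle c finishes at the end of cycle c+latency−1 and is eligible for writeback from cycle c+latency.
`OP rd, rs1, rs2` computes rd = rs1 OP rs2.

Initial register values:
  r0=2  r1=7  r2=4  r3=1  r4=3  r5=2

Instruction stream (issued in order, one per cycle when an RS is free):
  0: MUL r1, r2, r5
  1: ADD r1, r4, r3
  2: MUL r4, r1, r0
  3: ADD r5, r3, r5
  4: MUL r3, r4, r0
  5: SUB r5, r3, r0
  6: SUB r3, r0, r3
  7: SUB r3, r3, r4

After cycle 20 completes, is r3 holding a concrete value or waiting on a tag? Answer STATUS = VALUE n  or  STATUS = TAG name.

c1: issue MUL r1<-Mul1 | r0:2,r1:Mul1,r2:4,r3:1,r4:3,r5:2
c2: issue ADD r1<-Add1 | r0:2,r1:Add1,r2:4,r3:1,r4:3,r5:2
c3: issue MUL r4<-Mul2 | r0:2,r1:Add1,r2:4,r3:1,r4:Mul2,r5:2
c4: issue ADD r5<-Add2 | r0:2,r1:Add1,r2:4,r3:1,r4:Mul2,r5:Add2
c5: CDB Add1=4; stall | r0:2,r1:4,r2:4,r3:1,r4:Mul2,r5:Add2
c6: CDB Mul1=8; issue MUL r3<-Mul1 | r0:2,r1:4,r2:4,r3:Mul1,r4:Mul2,r5:Add2
c7: CDB Add2=3; issue SUB r5<-Add1 | r0:2,r1:4,r2:4,r3:Mul1,r4:Mul2,r5:Add1
c8: issue SUB r3<-Add2 | r0:2,r1:4,r2:4,r3:Add2,r4:Mul2,r5:Add1
c9: stall | r0:2,r1:4,r2:4,r3:Add2,r4:Mul2,r5:Add1
c10: CDB Mul2=8; stall | r0:2,r1:4,r2:4,r3:Add2,r4:8,r5:Add1
c11: stall | r0:2,r1:4,r2:4,r3:Add2,r4:8,r5:Add1
c12: stall | r0:2,r1:4,r2:4,r3:Add2,r4:8,r5:Add1
c13: stall | r0:2,r1:4,r2:4,r3:Add2,r4:8,r5:Add1
c14: stall | r0:2,r1:4,r2:4,r3:Add2,r4:8,r5:Add1
c15: CDB Mul1=16; stall | r0:2,r1:4,r2:4,r3:Add2,r4:8,r5:Add1
c16: stall | r0:2,r1:4,r2:4,r3:Add2,r4:8,r5:Add1
c17: stall | r0:2,r1:4,r2:4,r3:Add2,r4:8,r5:Add1
c18: CDB Add1=14; issue SUB r3<-Add1 | r0:2,r1:4,r2:4,r3:Add1,r4:8,r5:14
c19: CDB Add2=-14 | r0:2,r1:4,r2:4,r3:Add1,r4:8,r5:14
c20: - | r0:2,r1:4,r2:4,r3:Add1,r4:8,r5:14

STATUS = TAG Add1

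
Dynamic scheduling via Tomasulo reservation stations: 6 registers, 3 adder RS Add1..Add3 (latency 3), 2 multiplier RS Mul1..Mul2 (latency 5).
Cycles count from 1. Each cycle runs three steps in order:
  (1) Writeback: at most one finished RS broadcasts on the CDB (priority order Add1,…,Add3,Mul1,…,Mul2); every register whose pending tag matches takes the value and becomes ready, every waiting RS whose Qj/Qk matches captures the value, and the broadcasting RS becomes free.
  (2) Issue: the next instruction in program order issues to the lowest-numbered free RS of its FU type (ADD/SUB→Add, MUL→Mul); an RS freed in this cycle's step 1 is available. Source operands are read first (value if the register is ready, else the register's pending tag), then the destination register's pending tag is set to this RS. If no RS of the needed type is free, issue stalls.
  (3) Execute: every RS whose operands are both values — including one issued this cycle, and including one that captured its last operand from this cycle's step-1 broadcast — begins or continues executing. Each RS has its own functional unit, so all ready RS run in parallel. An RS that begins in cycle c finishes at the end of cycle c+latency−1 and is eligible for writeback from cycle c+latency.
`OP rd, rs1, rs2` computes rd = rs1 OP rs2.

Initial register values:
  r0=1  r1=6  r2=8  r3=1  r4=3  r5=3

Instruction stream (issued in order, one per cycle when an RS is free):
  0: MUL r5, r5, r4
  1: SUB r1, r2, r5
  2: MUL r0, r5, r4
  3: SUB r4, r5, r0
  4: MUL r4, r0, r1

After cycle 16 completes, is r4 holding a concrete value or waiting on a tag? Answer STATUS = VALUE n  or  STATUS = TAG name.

STATUS = VALUE -27

c1: issue MUL r5<-Mul1 | r0:1,r1:6,r2:8,r3:1,r4:3,r5:Mul1
c2: issue SUB r1<-Add1 | r0:1,r1:Add1,r2:8,r3:1,r4:3,r5:Mul1
c3: issue MUL r0<-Mul2 | r0:Mul2,r1:Add1,r2:8,r3:1,r4:3,r5:Mul1
c4: issue SUB r4<-Add2 | r0:Mul2,r1:Add1,r2:8,r3:1,r4:Add2,r5:Mul1
c5: stall | r0:Mul2,r1:Add1,r2:8,r3:1,r4:Add2,r5:Mul1
c6: CDB Mul1=9; issue MUL r4<-Mul1 | r0:Mul2,r1:Add1,r2:8,r3:1,r4:Mul1,r5:9
c7: - | r0:Mul2,r1:Add1,r2:8,r3:1,r4:Mul1,r5:9
c8: - | r0:Mul2,r1:Add1,r2:8,r3:1,r4:Mul1,r5:9
c9: CDB Add1=-1 | r0:Mul2,r1:-1,r2:8,r3:1,r4:Mul1,r5:9
c10: - | r0:Mul2,r1:-1,r2:8,r3:1,r4:Mul1,r5:9
c11: CDB Mul2=27 | r0:27,r1:-1,r2:8,r3:1,r4:Mul1,r5:9
c12: - | r0:27,r1:-1,r2:8,r3:1,r4:Mul1,r5:9
c13: - | r0:27,r1:-1,r2:8,r3:1,r4:Mul1,r5:9
c14: CDB Add2=-18 | r0:27,r1:-1,r2:8,r3:1,r4:Mul1,r5:9
c15: - | r0:27,r1:-1,r2:8,r3:1,r4:Mul1,r5:9
c16: CDB Mul1=-27 | r0:27,r1:-1,r2:8,r3:1,r4:-27,r5:9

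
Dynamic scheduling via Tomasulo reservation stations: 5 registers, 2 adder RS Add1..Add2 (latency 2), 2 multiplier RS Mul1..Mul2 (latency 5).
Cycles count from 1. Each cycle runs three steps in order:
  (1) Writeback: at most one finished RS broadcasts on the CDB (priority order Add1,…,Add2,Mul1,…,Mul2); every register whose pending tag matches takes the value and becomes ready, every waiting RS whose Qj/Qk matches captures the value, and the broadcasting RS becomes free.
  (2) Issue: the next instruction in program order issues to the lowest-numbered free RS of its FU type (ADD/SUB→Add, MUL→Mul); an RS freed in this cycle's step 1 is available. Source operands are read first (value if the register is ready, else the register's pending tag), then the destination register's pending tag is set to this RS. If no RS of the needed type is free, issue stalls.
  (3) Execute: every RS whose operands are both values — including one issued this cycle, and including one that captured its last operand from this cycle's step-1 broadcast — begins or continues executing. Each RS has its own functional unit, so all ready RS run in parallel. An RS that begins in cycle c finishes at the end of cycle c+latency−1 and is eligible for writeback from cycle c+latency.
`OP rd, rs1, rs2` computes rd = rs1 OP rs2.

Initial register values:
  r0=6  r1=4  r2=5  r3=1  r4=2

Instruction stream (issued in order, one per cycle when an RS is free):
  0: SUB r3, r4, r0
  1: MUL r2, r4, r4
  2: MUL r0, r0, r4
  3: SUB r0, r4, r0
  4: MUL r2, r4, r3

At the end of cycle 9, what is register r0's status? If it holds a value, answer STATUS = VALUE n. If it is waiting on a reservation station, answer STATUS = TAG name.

cycle 1: issue SUB r3<-Add1 // r0:6,r1:4,r2:5,r3:Add1,r4:2
cycle 2: issue MUL r2<-Mul1 // r0:6,r1:4,r2:Mul1,r3:Add1,r4:2
cycle 3: CDB Add1=-4; issue MUL r0<-Mul2 // r0:Mul2,r1:4,r2:Mul1,r3:-4,r4:2
cycle 4: issue SUB r0<-Add1 // r0:Add1,r1:4,r2:Mul1,r3:-4,r4:2
cycle 5: stall // r0:Add1,r1:4,r2:Mul1,r3:-4,r4:2
cycle 6: stall // r0:Add1,r1:4,r2:Mul1,r3:-4,r4:2
cycle 7: CDB Mul1=4; issue MUL r2<-Mul1 // r0:Add1,r1:4,r2:Mul1,r3:-4,r4:2
cycle 8: CDB Mul2=12 // r0:Add1,r1:4,r2:Mul1,r3:-4,r4:2
cycle 9: - // r0:Add1,r1:4,r2:Mul1,r3:-4,r4:2

STATUS = TAG Add1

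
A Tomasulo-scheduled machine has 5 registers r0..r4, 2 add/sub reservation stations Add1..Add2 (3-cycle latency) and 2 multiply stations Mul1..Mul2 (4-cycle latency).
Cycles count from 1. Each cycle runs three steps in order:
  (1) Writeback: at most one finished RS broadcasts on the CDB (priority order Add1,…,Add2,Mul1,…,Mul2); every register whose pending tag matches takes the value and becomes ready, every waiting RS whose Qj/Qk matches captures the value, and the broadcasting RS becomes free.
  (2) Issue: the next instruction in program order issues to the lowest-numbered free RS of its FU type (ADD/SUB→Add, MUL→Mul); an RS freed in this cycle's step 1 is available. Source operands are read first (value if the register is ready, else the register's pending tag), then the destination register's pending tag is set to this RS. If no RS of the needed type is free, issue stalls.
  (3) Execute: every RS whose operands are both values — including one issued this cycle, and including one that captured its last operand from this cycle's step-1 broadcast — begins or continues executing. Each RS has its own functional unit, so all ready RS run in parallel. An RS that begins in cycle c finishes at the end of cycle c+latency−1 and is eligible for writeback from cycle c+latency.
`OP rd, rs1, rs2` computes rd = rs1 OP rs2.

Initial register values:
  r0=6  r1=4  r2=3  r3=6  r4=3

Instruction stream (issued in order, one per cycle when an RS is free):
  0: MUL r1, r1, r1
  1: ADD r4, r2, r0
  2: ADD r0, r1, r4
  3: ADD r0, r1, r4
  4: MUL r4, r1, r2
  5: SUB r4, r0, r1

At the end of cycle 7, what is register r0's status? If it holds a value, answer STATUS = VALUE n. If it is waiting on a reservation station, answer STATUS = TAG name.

  c1: issue MUL r1<-Mul1  regs: r0:6,r1:Mul1,r2:3,r3:6,r4:3
  c2: issue ADD r4<-Add1  regs: r0:6,r1:Mul1,r2:3,r3:6,r4:Add1
  c3: issue ADD r0<-Add2  regs: r0:Add2,r1:Mul1,r2:3,r3:6,r4:Add1
  c4: stall  regs: r0:Add2,r1:Mul1,r2:3,r3:6,r4:Add1
  c5: CDB Add1=9; issue ADD r0<-Add1  regs: r0:Add1,r1:Mul1,r2:3,r3:6,r4:9
  c6: CDB Mul1=16; issue MUL r4<-Mul1  regs: r0:Add1,r1:16,r2:3,r3:6,r4:Mul1
  c7: stall  regs: r0:Add1,r1:16,r2:3,r3:6,r4:Mul1

STATUS = TAG Add1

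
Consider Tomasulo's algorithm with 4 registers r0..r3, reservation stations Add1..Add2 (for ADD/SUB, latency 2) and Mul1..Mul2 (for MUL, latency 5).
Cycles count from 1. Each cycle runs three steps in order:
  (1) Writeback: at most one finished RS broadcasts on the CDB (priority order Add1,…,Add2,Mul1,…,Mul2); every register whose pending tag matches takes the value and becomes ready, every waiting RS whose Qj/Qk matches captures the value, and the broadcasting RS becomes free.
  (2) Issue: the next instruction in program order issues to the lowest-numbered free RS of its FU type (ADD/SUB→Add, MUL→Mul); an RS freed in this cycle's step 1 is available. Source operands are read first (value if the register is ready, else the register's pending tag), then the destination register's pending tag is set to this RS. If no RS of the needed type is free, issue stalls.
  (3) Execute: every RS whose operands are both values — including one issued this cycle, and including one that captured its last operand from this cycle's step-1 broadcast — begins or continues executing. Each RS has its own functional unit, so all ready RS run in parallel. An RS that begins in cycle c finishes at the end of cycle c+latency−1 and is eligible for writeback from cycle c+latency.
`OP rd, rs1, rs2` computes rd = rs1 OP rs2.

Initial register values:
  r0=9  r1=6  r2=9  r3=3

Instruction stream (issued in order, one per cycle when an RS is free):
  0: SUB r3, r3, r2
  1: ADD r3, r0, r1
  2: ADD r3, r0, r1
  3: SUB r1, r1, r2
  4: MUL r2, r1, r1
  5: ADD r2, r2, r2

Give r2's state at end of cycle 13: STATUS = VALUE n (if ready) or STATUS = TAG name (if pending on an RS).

cycle 1: issue SUB r3<-Add1 // r0:9,r1:6,r2:9,r3:Add1
cycle 2: issue ADD r3<-Add2 // r0:9,r1:6,r2:9,r3:Add2
cycle 3: CDB Add1=-6; issue ADD r3<-Add1 // r0:9,r1:6,r2:9,r3:Add1
cycle 4: CDB Add2=15; issue SUB r1<-Add2 // r0:9,r1:Add2,r2:9,r3:Add1
cycle 5: CDB Add1=15; issue MUL r2<-Mul1 // r0:9,r1:Add2,r2:Mul1,r3:15
cycle 6: CDB Add2=-3; issue ADD r2<-Add1 // r0:9,r1:-3,r2:Add1,r3:15
cycle 7: - // r0:9,r1:-3,r2:Add1,r3:15
cycle 8: - // r0:9,r1:-3,r2:Add1,r3:15
cycle 9: - // r0:9,r1:-3,r2:Add1,r3:15
cycle 10: - // r0:9,r1:-3,r2:Add1,r3:15
cycle 11: CDB Mul1=9 // r0:9,r1:-3,r2:Add1,r3:15
cycle 12: - // r0:9,r1:-3,r2:Add1,r3:15
cycle 13: CDB Add1=18 // r0:9,r1:-3,r2:18,r3:15

STATUS = VALUE 18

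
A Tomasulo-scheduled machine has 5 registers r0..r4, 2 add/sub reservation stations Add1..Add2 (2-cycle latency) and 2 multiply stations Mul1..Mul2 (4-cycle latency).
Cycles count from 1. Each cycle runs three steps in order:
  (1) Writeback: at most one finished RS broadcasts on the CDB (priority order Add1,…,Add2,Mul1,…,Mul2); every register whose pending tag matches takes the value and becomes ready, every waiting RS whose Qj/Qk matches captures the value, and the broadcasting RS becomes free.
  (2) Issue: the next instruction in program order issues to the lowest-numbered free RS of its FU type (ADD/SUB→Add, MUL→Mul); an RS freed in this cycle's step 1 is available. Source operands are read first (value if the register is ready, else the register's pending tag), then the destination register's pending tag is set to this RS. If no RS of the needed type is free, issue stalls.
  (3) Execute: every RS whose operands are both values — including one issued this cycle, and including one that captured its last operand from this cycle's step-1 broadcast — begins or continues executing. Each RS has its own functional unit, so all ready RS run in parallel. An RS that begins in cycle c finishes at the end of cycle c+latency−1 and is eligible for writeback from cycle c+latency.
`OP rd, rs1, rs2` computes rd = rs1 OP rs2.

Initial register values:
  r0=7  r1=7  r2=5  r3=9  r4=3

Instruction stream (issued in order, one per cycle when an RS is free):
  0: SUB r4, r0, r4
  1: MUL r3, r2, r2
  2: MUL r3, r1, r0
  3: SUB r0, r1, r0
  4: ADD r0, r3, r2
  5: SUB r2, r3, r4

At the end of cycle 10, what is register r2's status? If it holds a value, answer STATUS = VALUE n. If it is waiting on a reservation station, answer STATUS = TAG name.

STATUS = VALUE 45

cycle 1: issue SUB r4<-Add1 // r0:7,r1:7,r2:5,r3:9,r4:Add1
cycle 2: issue MUL r3<-Mul1 // r0:7,r1:7,r2:5,r3:Mul1,r4:Add1
cycle 3: CDB Add1=4; issue MUL r3<-Mul2 // r0:7,r1:7,r2:5,r3:Mul2,r4:4
cycle 4: issue SUB r0<-Add1 // r0:Add1,r1:7,r2:5,r3:Mul2,r4:4
cycle 5: issue ADD r0<-Add2 // r0:Add2,r1:7,r2:5,r3:Mul2,r4:4
cycle 6: CDB Add1=0; issue SUB r2<-Add1 // r0:Add2,r1:7,r2:Add1,r3:Mul2,r4:4
cycle 7: CDB Mul1=25 // r0:Add2,r1:7,r2:Add1,r3:Mul2,r4:4
cycle 8: CDB Mul2=49 // r0:Add2,r1:7,r2:Add1,r3:49,r4:4
cycle 9: - // r0:Add2,r1:7,r2:Add1,r3:49,r4:4
cycle 10: CDB Add1=45 // r0:Add2,r1:7,r2:45,r3:49,r4:4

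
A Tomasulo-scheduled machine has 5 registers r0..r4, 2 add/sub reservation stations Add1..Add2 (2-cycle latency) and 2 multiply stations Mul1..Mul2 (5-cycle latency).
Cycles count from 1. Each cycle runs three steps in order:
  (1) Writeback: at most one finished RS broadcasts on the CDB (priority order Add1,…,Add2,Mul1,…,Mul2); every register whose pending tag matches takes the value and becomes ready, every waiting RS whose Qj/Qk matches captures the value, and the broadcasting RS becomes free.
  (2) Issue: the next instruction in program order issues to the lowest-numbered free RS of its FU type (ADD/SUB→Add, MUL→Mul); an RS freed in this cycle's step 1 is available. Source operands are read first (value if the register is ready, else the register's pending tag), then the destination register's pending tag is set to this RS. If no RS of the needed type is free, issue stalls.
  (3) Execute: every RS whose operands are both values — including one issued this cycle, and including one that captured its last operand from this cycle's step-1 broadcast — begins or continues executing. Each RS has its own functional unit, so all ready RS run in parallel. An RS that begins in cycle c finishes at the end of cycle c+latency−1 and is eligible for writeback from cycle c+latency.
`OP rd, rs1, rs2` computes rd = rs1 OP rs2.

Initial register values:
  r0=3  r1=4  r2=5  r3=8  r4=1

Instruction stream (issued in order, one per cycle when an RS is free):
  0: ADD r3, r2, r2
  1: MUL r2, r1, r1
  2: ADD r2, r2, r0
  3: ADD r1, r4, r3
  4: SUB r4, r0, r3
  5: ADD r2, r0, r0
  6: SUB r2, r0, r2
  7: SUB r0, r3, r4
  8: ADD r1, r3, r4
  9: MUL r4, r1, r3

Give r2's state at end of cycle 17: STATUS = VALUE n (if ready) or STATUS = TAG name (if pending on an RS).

c1: issue ADD r3<-Add1 | r0:3,r1:4,r2:5,r3:Add1,r4:1
c2: issue MUL r2<-Mul1 | r0:3,r1:4,r2:Mul1,r3:Add1,r4:1
c3: CDB Add1=10; issue ADD r2<-Add1 | r0:3,r1:4,r2:Add1,r3:10,r4:1
c4: issue ADD r1<-Add2 | r0:3,r1:Add2,r2:Add1,r3:10,r4:1
c5: stall | r0:3,r1:Add2,r2:Add1,r3:10,r4:1
c6: CDB Add2=11; issue SUB r4<-Add2 | r0:3,r1:11,r2:Add1,r3:10,r4:Add2
c7: CDB Mul1=16; stall | r0:3,r1:11,r2:Add1,r3:10,r4:Add2
c8: CDB Add2=-7; issue ADD r2<-Add2 | r0:3,r1:11,r2:Add2,r3:10,r4:-7
c9: CDB Add1=19; issue SUB r2<-Add1 | r0:3,r1:11,r2:Add1,r3:10,r4:-7
c10: CDB Add2=6; issue SUB r0<-Add2 | r0:Add2,r1:11,r2:Add1,r3:10,r4:-7
c11: stall | r0:Add2,r1:11,r2:Add1,r3:10,r4:-7
c12: CDB Add1=-3; issue ADD r1<-Add1 | r0:Add2,r1:Add1,r2:-3,r3:10,r4:-7
c13: CDB Add2=17; issue MUL r4<-Mul1 | r0:17,r1:Add1,r2:-3,r3:10,r4:Mul1
c14: CDB Add1=3 | r0:17,r1:3,r2:-3,r3:10,r4:Mul1
c15: - | r0:17,r1:3,r2:-3,r3:10,r4:Mul1
c16: - | r0:17,r1:3,r2:-3,r3:10,r4:Mul1
c17: - | r0:17,r1:3,r2:-3,r3:10,r4:Mul1

STATUS = VALUE -3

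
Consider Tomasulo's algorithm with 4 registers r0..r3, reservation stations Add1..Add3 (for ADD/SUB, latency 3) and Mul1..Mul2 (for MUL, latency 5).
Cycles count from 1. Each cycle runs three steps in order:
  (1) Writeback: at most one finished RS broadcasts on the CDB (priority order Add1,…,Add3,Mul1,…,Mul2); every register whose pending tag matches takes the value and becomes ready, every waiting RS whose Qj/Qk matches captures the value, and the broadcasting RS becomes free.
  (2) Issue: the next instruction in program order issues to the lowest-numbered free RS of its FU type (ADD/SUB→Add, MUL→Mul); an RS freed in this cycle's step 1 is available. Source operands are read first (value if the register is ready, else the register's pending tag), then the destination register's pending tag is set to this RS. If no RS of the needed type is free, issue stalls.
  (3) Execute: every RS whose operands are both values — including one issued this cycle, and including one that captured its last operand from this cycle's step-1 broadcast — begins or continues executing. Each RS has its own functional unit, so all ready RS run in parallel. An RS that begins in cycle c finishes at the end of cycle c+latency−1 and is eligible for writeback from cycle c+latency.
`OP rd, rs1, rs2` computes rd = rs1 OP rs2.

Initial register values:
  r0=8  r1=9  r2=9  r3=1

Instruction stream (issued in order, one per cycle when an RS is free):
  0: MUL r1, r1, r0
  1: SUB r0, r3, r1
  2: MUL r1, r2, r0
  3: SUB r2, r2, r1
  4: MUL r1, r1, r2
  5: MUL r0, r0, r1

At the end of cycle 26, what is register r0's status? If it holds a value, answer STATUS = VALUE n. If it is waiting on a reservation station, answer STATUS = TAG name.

c1: issue MUL r1<-Mul1 | r0:8,r1:Mul1,r2:9,r3:1
c2: issue SUB r0<-Add1 | r0:Add1,r1:Mul1,r2:9,r3:1
c3: issue MUL r1<-Mul2 | r0:Add1,r1:Mul2,r2:9,r3:1
c4: issue SUB r2<-Add2 | r0:Add1,r1:Mul2,r2:Add2,r3:1
c5: stall | r0:Add1,r1:Mul2,r2:Add2,r3:1
c6: CDB Mul1=72; issue MUL r1<-Mul1 | r0:Add1,r1:Mul1,r2:Add2,r3:1
c7: stall | r0:Add1,r1:Mul1,r2:Add2,r3:1
c8: stall | r0:Add1,r1:Mul1,r2:Add2,r3:1
c9: CDB Add1=-71; stall | r0:-71,r1:Mul1,r2:Add2,r3:1
c10: stall | r0:-71,r1:Mul1,r2:Add2,r3:1
c11: stall | r0:-71,r1:Mul1,r2:Add2,r3:1
c12: stall | r0:-71,r1:Mul1,r2:Add2,r3:1
c13: stall | r0:-71,r1:Mul1,r2:Add2,r3:1
c14: CDB Mul2=-639; issue MUL r0<-Mul2 | r0:Mul2,r1:Mul1,r2:Add2,r3:1
c15: - | r0:Mul2,r1:Mul1,r2:Add2,r3:1
c16: - | r0:Mul2,r1:Mul1,r2:Add2,r3:1
c17: CDB Add2=648 | r0:Mul2,r1:Mul1,r2:648,r3:1
c18: - | r0:Mul2,r1:Mul1,r2:648,r3:1
c19: - | r0:Mul2,r1:Mul1,r2:648,r3:1
c20: - | r0:Mul2,r1:Mul1,r2:648,r3:1
c21: - | r0:Mul2,r1:Mul1,r2:648,r3:1
c22: CDB Mul1=-414072 | r0:Mul2,r1:-414072,r2:648,r3:1
c23: - | r0:Mul2,r1:-414072,r2:648,r3:1
c24: - | r0:Mul2,r1:-414072,r2:648,r3:1
c25: - | r0:Mul2,r1:-414072,r2:648,r3:1
c26: - | r0:Mul2,r1:-414072,r2:648,r3:1

STATUS = TAG Mul2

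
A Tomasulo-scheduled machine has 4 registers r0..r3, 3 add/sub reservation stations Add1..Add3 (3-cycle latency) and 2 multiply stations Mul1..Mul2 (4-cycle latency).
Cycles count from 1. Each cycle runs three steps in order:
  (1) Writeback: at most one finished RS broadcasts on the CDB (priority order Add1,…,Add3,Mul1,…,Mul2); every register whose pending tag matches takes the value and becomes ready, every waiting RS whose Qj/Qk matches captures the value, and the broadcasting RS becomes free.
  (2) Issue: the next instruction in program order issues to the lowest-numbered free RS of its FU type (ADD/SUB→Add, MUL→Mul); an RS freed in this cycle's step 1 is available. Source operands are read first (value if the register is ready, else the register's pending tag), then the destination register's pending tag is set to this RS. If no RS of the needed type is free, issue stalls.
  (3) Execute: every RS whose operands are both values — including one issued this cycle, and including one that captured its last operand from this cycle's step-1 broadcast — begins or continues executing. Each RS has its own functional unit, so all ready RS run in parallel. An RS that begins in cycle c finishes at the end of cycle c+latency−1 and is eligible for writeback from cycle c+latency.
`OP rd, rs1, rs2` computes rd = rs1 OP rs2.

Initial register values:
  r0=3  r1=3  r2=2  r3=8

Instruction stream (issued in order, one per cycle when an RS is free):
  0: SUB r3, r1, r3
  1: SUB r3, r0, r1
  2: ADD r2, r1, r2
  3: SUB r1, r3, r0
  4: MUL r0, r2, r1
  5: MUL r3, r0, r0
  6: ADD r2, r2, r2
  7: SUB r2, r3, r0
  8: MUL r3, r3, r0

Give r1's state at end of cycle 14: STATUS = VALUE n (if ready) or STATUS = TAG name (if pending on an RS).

cycle 1: issue SUB r3<-Add1 // r0:3,r1:3,r2:2,r3:Add1
cycle 2: issue SUB r3<-Add2 // r0:3,r1:3,r2:2,r3:Add2
cycle 3: issue ADD r2<-Add3 // r0:3,r1:3,r2:Add3,r3:Add2
cycle 4: CDB Add1=-5; issue SUB r1<-Add1 // r0:3,r1:Add1,r2:Add3,r3:Add2
cycle 5: CDB Add2=0; issue MUL r0<-Mul1 // r0:Mul1,r1:Add1,r2:Add3,r3:0
cycle 6: CDB Add3=5; issue MUL r3<-Mul2 // r0:Mul1,r1:Add1,r2:5,r3:Mul2
cycle 7: issue ADD r2<-Add2 // r0:Mul1,r1:Add1,r2:Add2,r3:Mul2
cycle 8: CDB Add1=-3; issue SUB r2<-Add1 // r0:Mul1,r1:-3,r2:Add1,r3:Mul2
cycle 9: stall // r0:Mul1,r1:-3,r2:Add1,r3:Mul2
cycle 10: CDB Add2=10; stall // r0:Mul1,r1:-3,r2:Add1,r3:Mul2
cycle 11: stall // r0:Mul1,r1:-3,r2:Add1,r3:Mul2
cycle 12: CDB Mul1=-15; issue MUL r3<-Mul1 // r0:-15,r1:-3,r2:Add1,r3:Mul1
cycle 13: - // r0:-15,r1:-3,r2:Add1,r3:Mul1
cycle 14: - // r0:-15,r1:-3,r2:Add1,r3:Mul1

STATUS = VALUE -3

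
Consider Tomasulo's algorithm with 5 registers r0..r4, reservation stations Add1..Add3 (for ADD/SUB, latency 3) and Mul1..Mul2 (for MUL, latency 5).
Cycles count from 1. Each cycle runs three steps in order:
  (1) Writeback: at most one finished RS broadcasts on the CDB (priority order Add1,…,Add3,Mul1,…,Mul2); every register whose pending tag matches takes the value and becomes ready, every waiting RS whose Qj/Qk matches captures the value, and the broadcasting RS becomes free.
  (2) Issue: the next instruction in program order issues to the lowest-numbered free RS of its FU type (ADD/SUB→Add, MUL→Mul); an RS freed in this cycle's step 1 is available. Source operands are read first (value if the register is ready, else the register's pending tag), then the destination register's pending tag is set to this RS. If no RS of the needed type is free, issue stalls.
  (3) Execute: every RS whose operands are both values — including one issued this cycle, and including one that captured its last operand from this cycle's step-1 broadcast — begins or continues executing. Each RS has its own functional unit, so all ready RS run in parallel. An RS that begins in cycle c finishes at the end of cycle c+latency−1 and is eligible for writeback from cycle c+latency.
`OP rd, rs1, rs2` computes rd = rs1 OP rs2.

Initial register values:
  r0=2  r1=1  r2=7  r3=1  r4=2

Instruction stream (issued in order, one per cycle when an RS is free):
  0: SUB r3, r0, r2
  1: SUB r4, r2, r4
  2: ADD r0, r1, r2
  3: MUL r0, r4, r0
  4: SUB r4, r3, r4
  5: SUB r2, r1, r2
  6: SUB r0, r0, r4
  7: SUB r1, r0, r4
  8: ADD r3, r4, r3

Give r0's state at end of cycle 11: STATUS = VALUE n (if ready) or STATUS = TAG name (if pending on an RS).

  c1: issue SUB r3<-Add1  regs: r0:2,r1:1,r2:7,r3:Add1,r4:2
  c2: issue SUB r4<-Add2  regs: r0:2,r1:1,r2:7,r3:Add1,r4:Add2
  c3: issue ADD r0<-Add3  regs: r0:Add3,r1:1,r2:7,r3:Add1,r4:Add2
  c4: CDB Add1=-5; issue MUL r0<-Mul1  regs: r0:Mul1,r1:1,r2:7,r3:-5,r4:Add2
  c5: CDB Add2=5; issue SUB r4<-Add1  regs: r0:Mul1,r1:1,r2:7,r3:-5,r4:Add1
  c6: CDB Add3=8; issue SUB r2<-Add2  regs: r0:Mul1,r1:1,r2:Add2,r3:-5,r4:Add1
  c7: issue SUB r0<-Add3  regs: r0:Add3,r1:1,r2:Add2,r3:-5,r4:Add1
  c8: CDB Add1=-10; issue SUB r1<-Add1  regs: r0:Add3,r1:Add1,r2:Add2,r3:-5,r4:-10
  c9: CDB Add2=-6; issue ADD r3<-Add2  regs: r0:Add3,r1:Add1,r2:-6,r3:Add2,r4:-10
  c10: -  regs: r0:Add3,r1:Add1,r2:-6,r3:Add2,r4:-10
  c11: CDB Mul1=40  regs: r0:Add3,r1:Add1,r2:-6,r3:Add2,r4:-10

STATUS = TAG Add3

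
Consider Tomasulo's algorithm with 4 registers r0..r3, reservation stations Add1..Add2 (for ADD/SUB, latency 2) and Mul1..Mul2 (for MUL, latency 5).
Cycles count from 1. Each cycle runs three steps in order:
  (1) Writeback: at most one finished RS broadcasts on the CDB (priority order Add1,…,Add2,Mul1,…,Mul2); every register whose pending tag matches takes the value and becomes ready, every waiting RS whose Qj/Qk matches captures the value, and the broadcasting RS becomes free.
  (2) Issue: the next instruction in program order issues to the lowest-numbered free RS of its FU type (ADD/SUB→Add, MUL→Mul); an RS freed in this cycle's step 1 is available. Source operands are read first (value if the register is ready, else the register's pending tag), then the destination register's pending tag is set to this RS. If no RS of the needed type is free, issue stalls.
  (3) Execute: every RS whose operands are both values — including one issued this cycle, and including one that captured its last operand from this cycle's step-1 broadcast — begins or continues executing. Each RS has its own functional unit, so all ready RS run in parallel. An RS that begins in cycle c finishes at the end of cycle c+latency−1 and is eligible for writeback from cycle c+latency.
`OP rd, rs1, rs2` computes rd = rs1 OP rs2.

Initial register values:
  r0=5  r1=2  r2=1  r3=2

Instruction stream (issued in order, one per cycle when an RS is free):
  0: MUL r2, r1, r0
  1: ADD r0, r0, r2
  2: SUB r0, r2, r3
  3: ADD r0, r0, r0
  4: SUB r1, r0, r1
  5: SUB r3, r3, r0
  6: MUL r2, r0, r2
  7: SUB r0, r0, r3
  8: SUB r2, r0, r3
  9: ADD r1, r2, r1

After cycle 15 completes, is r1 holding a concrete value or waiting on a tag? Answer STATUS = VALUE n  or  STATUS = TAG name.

  c1: issue MUL r2<-Mul1  regs: r0:5,r1:2,r2:Mul1,r3:2
  c2: issue ADD r0<-Add1  regs: r0:Add1,r1:2,r2:Mul1,r3:2
  c3: issue SUB r0<-Add2  regs: r0:Add2,r1:2,r2:Mul1,r3:2
  c4: stall  regs: r0:Add2,r1:2,r2:Mul1,r3:2
  c5: stall  regs: r0:Add2,r1:2,r2:Mul1,r3:2
  c6: CDB Mul1=10; stall  regs: r0:Add2,r1:2,r2:10,r3:2
  c7: stall  regs: r0:Add2,r1:2,r2:10,r3:2
  c8: CDB Add1=15; issue ADD r0<-Add1  regs: r0:Add1,r1:2,r2:10,r3:2
  c9: CDB Add2=8; issue SUB r1<-Add2  regs: r0:Add1,r1:Add2,r2:10,r3:2
  c10: stall  regs: r0:Add1,r1:Add2,r2:10,r3:2
  c11: CDB Add1=16; issue SUB r3<-Add1  regs: r0:16,r1:Add2,r2:10,r3:Add1
  c12: issue MUL r2<-Mul1  regs: r0:16,r1:Add2,r2:Mul1,r3:Add1
  c13: CDB Add1=-14; issue SUB r0<-Add1  regs: r0:Add1,r1:Add2,r2:Mul1,r3:-14
  c14: CDB Add2=14; issue SUB r2<-Add2  regs: r0:Add1,r1:14,r2:Add2,r3:-14
  c15: CDB Add1=30; issue ADD r1<-Add1  regs: r0:30,r1:Add1,r2:Add2,r3:-14

STATUS = TAG Add1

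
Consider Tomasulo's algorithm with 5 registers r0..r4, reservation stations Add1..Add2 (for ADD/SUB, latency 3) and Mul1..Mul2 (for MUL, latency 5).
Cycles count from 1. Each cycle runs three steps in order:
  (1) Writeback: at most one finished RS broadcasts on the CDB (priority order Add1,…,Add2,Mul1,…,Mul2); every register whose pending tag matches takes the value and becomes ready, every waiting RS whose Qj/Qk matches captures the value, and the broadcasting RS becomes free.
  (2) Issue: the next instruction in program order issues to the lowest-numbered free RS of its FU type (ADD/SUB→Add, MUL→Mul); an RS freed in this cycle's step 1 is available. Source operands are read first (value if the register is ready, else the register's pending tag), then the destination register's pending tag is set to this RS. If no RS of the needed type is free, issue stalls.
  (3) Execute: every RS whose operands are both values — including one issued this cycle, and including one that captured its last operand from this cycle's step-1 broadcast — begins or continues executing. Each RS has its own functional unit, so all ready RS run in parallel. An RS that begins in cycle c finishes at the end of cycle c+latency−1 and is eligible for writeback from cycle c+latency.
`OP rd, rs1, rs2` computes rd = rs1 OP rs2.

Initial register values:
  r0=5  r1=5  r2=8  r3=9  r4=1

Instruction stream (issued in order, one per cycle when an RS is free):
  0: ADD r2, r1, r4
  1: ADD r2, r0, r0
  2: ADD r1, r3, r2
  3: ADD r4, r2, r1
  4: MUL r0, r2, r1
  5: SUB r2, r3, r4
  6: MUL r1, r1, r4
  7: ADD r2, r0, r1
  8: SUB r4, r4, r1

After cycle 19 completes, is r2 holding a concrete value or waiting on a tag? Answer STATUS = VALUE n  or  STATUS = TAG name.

  c1: issue ADD r2<-Add1  regs: r0:5,r1:5,r2:Add1,r3:9,r4:1
  c2: issue ADD r2<-Add2  regs: r0:5,r1:5,r2:Add2,r3:9,r4:1
  c3: stall  regs: r0:5,r1:5,r2:Add2,r3:9,r4:1
  c4: CDB Add1=6; issue ADD r1<-Add1  regs: r0:5,r1:Add1,r2:Add2,r3:9,r4:1
  c5: CDB Add2=10; issue ADD r4<-Add2  regs: r0:5,r1:Add1,r2:10,r3:9,r4:Add2
  c6: issue MUL r0<-Mul1  regs: r0:Mul1,r1:Add1,r2:10,r3:9,r4:Add2
  c7: stall  regs: r0:Mul1,r1:Add1,r2:10,r3:9,r4:Add2
  c8: CDB Add1=19; issue SUB r2<-Add1  regs: r0:Mul1,r1:19,r2:Add1,r3:9,r4:Add2
  c9: issue MUL r1<-Mul2  regs: r0:Mul1,r1:Mul2,r2:Add1,r3:9,r4:Add2
  c10: stall  regs: r0:Mul1,r1:Mul2,r2:Add1,r3:9,r4:Add2
  c11: CDB Add2=29; issue ADD r2<-Add2  regs: r0:Mul1,r1:Mul2,r2:Add2,r3:9,r4:29
  c12: stall  regs: r0:Mul1,r1:Mul2,r2:Add2,r3:9,r4:29
  c13: CDB Mul1=190; stall  regs: r0:190,r1:Mul2,r2:Add2,r3:9,r4:29
  c14: CDB Add1=-20; issue SUB r4<-Add1  regs: r0:190,r1:Mul2,r2:Add2,r3:9,r4:Add1
  c15: -  regs: r0:190,r1:Mul2,r2:Add2,r3:9,r4:Add1
  c16: CDB Mul2=551  regs: r0:190,r1:551,r2:Add2,r3:9,r4:Add1
  c17: -  regs: r0:190,r1:551,r2:Add2,r3:9,r4:Add1
  c18: -  regs: r0:190,r1:551,r2:Add2,r3:9,r4:Add1
  c19: CDB Add1=-522  regs: r0:190,r1:551,r2:Add2,r3:9,r4:-522

STATUS = TAG Add2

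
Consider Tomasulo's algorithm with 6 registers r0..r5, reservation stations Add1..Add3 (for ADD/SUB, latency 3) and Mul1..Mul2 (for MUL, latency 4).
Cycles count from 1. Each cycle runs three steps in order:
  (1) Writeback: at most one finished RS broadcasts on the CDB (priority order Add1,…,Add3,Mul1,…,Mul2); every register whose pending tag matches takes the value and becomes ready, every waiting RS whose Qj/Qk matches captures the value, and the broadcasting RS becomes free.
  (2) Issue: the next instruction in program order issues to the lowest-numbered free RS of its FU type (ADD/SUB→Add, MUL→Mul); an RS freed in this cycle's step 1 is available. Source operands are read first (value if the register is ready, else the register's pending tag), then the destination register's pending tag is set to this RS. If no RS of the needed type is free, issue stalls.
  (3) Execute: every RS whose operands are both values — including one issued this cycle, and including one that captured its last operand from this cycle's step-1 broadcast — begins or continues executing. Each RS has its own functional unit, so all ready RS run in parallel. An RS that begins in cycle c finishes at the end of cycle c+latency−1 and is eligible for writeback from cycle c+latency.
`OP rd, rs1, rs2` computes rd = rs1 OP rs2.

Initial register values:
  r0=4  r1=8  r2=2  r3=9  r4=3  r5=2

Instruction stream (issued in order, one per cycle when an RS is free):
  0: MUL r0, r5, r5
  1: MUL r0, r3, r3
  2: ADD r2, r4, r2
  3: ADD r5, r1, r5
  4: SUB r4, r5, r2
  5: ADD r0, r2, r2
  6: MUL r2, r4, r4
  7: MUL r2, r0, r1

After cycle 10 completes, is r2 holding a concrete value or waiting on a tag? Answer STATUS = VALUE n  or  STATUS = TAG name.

STATUS = TAG Mul2

  c1: issue MUL r0<-Mul1  regs: r0:Mul1,r1:8,r2:2,r3:9,r4:3,r5:2
  c2: issue MUL r0<-Mul2  regs: r0:Mul2,r1:8,r2:2,r3:9,r4:3,r5:2
  c3: issue ADD r2<-Add1  regs: r0:Mul2,r1:8,r2:Add1,r3:9,r4:3,r5:2
  c4: issue ADD r5<-Add2  regs: r0:Mul2,r1:8,r2:Add1,r3:9,r4:3,r5:Add2
  c5: CDB Mul1=4; issue SUB r4<-Add3  regs: r0:Mul2,r1:8,r2:Add1,r3:9,r4:Add3,r5:Add2
  c6: CDB Add1=5; issue ADD r0<-Add1  regs: r0:Add1,r1:8,r2:5,r3:9,r4:Add3,r5:Add2
  c7: CDB Add2=10; issue MUL r2<-Mul1  regs: r0:Add1,r1:8,r2:Mul1,r3:9,r4:Add3,r5:10
  c8: CDB Mul2=81; issue MUL r2<-Mul2  regs: r0:Add1,r1:8,r2:Mul2,r3:9,r4:Add3,r5:10
  c9: CDB Add1=10  regs: r0:10,r1:8,r2:Mul2,r3:9,r4:Add3,r5:10
  c10: CDB Add3=5  regs: r0:10,r1:8,r2:Mul2,r3:9,r4:5,r5:10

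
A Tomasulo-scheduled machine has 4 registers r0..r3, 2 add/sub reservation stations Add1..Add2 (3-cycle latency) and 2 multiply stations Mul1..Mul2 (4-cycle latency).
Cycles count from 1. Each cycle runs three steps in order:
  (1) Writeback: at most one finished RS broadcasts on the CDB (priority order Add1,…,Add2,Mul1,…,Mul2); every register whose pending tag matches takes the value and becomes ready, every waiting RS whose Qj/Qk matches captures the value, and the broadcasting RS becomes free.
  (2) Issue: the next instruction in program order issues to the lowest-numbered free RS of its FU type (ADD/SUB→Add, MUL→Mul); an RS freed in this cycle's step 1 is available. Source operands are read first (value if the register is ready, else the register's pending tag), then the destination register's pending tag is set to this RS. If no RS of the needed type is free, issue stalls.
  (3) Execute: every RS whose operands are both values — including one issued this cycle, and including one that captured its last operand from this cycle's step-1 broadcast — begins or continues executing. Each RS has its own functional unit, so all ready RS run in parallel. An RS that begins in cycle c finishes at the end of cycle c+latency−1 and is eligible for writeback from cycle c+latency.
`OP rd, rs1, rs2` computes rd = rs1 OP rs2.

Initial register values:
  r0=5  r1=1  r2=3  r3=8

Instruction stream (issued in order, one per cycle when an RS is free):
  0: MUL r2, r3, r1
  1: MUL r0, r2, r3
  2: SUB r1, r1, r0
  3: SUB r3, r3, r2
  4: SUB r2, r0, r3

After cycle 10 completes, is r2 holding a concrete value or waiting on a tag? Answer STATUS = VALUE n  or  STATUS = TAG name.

STATUS = TAG Add2

cycle 1: issue MUL r2<-Mul1 // r0:5,r1:1,r2:Mul1,r3:8
cycle 2: issue MUL r0<-Mul2 // r0:Mul2,r1:1,r2:Mul1,r3:8
cycle 3: issue SUB r1<-Add1 // r0:Mul2,r1:Add1,r2:Mul1,r3:8
cycle 4: issue SUB r3<-Add2 // r0:Mul2,r1:Add1,r2:Mul1,r3:Add2
cycle 5: CDB Mul1=8; stall // r0:Mul2,r1:Add1,r2:8,r3:Add2
cycle 6: stall // r0:Mul2,r1:Add1,r2:8,r3:Add2
cycle 7: stall // r0:Mul2,r1:Add1,r2:8,r3:Add2
cycle 8: CDB Add2=0; issue SUB r2<-Add2 // r0:Mul2,r1:Add1,r2:Add2,r3:0
cycle 9: CDB Mul2=64 // r0:64,r1:Add1,r2:Add2,r3:0
cycle 10: - // r0:64,r1:Add1,r2:Add2,r3:0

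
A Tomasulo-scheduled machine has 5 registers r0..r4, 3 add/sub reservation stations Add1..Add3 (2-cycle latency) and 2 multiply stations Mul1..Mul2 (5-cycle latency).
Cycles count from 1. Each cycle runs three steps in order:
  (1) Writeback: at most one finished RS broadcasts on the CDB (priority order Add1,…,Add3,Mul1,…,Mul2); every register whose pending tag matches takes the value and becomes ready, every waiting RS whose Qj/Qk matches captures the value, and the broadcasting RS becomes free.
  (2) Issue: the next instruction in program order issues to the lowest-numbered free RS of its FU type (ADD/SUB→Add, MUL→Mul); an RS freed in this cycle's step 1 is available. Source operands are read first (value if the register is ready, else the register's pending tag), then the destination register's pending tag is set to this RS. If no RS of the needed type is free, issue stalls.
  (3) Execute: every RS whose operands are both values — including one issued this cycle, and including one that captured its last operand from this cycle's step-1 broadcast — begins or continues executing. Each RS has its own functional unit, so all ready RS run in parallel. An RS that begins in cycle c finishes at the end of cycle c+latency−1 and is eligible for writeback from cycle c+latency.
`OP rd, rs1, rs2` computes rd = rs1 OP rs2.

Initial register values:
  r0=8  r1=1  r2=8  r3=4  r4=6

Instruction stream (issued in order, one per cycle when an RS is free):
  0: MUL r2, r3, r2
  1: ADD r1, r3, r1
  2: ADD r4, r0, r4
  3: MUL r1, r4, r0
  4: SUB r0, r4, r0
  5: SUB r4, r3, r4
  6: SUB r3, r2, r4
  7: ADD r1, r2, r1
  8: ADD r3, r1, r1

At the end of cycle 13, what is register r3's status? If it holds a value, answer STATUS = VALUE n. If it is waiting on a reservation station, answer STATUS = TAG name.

STATUS = TAG Add3

  c1: issue MUL r2<-Mul1  regs: r0:8,r1:1,r2:Mul1,r3:4,r4:6
  c2: issue ADD r1<-Add1  regs: r0:8,r1:Add1,r2:Mul1,r3:4,r4:6
  c3: issue ADD r4<-Add2  regs: r0:8,r1:Add1,r2:Mul1,r3:4,r4:Add2
  c4: CDB Add1=5; issue MUL r1<-Mul2  regs: r0:8,r1:Mul2,r2:Mul1,r3:4,r4:Add2
  c5: CDB Add2=14; issue SUB r0<-Add1  regs: r0:Add1,r1:Mul2,r2:Mul1,r3:4,r4:14
  c6: CDB Mul1=32; issue SUB r4<-Add2  regs: r0:Add1,r1:Mul2,r2:32,r3:4,r4:Add2
  c7: CDB Add1=6; issue SUB r3<-Add1  regs: r0:6,r1:Mul2,r2:32,r3:Add1,r4:Add2
  c8: CDB Add2=-10; issue ADD r1<-Add2  regs: r0:6,r1:Add2,r2:32,r3:Add1,r4:-10
  c9: issue ADD r3<-Add3  regs: r0:6,r1:Add2,r2:32,r3:Add3,r4:-10
  c10: CDB Add1=42  regs: r0:6,r1:Add2,r2:32,r3:Add3,r4:-10
  c11: CDB Mul2=112  regs: r0:6,r1:Add2,r2:32,r3:Add3,r4:-10
  c12: -  regs: r0:6,r1:Add2,r2:32,r3:Add3,r4:-10
  c13: CDB Add2=144  regs: r0:6,r1:144,r2:32,r3:Add3,r4:-10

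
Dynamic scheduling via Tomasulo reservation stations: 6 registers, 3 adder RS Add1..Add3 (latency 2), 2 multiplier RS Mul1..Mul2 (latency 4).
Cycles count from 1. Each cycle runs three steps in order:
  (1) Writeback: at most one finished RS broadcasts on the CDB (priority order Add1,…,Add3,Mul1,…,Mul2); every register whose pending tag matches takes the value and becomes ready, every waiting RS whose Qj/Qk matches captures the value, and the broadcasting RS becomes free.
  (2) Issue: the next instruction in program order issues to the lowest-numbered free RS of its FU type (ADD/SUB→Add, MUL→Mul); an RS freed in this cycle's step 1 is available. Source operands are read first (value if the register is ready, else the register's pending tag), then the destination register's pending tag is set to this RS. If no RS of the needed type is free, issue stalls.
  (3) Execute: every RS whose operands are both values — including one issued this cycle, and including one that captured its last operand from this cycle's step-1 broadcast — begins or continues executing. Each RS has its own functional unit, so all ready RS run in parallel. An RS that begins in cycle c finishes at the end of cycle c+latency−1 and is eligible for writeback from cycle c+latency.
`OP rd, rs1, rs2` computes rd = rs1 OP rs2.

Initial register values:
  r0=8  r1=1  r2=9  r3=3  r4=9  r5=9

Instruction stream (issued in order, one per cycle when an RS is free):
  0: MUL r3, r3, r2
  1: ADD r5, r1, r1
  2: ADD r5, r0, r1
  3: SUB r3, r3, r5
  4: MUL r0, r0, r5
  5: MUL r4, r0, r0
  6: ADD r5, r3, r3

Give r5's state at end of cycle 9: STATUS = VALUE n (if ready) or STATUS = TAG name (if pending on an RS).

  c1: issue MUL r3<-Mul1  regs: r0:8,r1:1,r2:9,r3:Mul1,r4:9,r5:9
  c2: issue ADD r5<-Add1  regs: r0:8,r1:1,r2:9,r3:Mul1,r4:9,r5:Add1
  c3: issue ADD r5<-Add2  regs: r0:8,r1:1,r2:9,r3:Mul1,r4:9,r5:Add2
  c4: CDB Add1=2; issue SUB r3<-Add1  regs: r0:8,r1:1,r2:9,r3:Add1,r4:9,r5:Add2
  c5: CDB Add2=9; issue MUL r0<-Mul2  regs: r0:Mul2,r1:1,r2:9,r3:Add1,r4:9,r5:9
  c6: CDB Mul1=27; issue MUL r4<-Mul1  regs: r0:Mul2,r1:1,r2:9,r3:Add1,r4:Mul1,r5:9
  c7: issue ADD r5<-Add2  regs: r0:Mul2,r1:1,r2:9,r3:Add1,r4:Mul1,r5:Add2
  c8: CDB Add1=18  regs: r0:Mul2,r1:1,r2:9,r3:18,r4:Mul1,r5:Add2
  c9: CDB Mul2=72  regs: r0:72,r1:1,r2:9,r3:18,r4:Mul1,r5:Add2

STATUS = TAG Add2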